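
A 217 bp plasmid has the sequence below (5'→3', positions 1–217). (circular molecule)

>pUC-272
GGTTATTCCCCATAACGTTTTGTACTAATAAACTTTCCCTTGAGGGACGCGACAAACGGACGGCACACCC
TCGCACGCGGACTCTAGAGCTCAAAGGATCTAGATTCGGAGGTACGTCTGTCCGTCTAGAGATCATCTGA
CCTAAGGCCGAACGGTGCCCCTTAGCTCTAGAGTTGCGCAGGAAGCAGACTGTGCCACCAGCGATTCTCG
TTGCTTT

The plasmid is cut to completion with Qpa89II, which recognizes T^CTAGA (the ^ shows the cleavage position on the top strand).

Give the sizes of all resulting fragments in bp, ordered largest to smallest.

Qpa89II sites (TCTAGA) start at positions 83, 99, 125, 167.
Qpa89II cuts after the first base of each site, so after positions 83, 99, 125, 167.
Circular molecule, 4 cuts → 4 fragments:
  84–99 → 16 bp
  100–125 → 26 bp
  126–167 → 42 bp
  168–217 then 1–83 → 50 + 83 = 133 bp
Sorted largest to smallest: 133, 42, 26, 16 bp.

133, 42, 26, 16 bp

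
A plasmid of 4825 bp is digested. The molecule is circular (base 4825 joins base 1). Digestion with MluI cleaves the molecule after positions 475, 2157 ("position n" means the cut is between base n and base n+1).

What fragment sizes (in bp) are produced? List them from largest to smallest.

3143, 1682 bp

Circular molecule, 2 cuts → 2 fragments:
  2157 − 475 = 1682 bp
  wrap: 4825 − 2157 + 475 = 3143 bp
Sorted largest to smallest: 3143, 1682 bp.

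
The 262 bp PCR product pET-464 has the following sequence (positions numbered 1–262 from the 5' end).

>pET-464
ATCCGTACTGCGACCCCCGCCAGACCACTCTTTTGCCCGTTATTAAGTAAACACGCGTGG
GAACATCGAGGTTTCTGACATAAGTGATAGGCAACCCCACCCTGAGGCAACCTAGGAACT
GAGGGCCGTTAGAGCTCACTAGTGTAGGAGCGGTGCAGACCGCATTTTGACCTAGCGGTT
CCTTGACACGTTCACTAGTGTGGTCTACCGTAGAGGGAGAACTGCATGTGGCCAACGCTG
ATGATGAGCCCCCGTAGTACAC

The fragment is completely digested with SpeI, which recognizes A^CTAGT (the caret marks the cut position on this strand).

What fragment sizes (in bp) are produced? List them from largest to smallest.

SpeI sites (ACTAGT) start at positions 138, 194.
SpeI cuts after the first base of each site, so after positions 138, 194.
Linear molecule, 2 cuts → 3 fragments:
  1–138 → 138 bp
  139–194 → 56 bp
  195–262 → 68 bp
Sorted largest to smallest: 138, 68, 56 bp.

138, 68, 56 bp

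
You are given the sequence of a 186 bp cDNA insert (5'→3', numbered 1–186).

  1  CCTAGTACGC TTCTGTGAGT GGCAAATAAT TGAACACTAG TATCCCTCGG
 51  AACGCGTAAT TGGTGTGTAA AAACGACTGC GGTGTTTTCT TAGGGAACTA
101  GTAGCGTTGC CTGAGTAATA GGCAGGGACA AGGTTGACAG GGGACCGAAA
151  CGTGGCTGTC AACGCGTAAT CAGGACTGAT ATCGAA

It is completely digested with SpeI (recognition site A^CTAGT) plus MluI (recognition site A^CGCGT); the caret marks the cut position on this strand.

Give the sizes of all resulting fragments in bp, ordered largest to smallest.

SpeI sites (ACTAGT) start at positions 36, 97.
SpeI cuts after the first base of each site, so after positions 36, 97.
MluI sites (ACGCGT) start at positions 52, 162.
MluI cuts after the first base of each site, so after positions 52, 162.
Combined cut positions: 36, 52, 97, 162.
Linear molecule, 4 cuts → 5 fragments:
  1–36 → 36 bp
  37–52 → 16 bp
  53–97 → 45 bp
  98–162 → 65 bp
  163–186 → 24 bp
Sorted largest to smallest: 65, 45, 36, 24, 16 bp.

65, 45, 36, 24, 16 bp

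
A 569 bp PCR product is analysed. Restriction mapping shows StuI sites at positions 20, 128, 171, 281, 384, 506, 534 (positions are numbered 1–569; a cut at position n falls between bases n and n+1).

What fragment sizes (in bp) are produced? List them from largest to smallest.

Linear molecule, 7 cuts → 8 fragments:
  20 − 0 = 20 bp
  128 − 20 = 108 bp
  171 − 128 = 43 bp
  281 − 171 = 110 bp
  384 − 281 = 103 bp
  506 − 384 = 122 bp
  534 − 506 = 28 bp
  569 − 534 = 35 bp
Sorted largest to smallest: 122, 110, 108, 103, 43, 35, 28, 20 bp.

122, 110, 108, 103, 43, 35, 28, 20 bp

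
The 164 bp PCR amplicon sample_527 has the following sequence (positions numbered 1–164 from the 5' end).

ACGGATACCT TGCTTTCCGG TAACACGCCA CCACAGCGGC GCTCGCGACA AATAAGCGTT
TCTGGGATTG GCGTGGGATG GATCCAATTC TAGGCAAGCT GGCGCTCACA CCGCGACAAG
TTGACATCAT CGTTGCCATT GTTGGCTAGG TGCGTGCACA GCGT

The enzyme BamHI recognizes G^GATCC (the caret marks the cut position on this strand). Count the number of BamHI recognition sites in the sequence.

1

GGATCC occurs starting at position 80.
BamHI cuts at 1 site.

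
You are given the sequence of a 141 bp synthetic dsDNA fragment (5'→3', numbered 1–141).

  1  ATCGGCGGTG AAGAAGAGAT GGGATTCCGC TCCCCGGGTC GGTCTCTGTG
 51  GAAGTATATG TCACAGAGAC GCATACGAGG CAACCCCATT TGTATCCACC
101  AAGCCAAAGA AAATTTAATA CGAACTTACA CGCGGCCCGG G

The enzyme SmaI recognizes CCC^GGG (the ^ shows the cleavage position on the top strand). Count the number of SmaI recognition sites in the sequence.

2

CCCGGG occurs starting at positions 33, 136.
SmaI cuts at 2 sites.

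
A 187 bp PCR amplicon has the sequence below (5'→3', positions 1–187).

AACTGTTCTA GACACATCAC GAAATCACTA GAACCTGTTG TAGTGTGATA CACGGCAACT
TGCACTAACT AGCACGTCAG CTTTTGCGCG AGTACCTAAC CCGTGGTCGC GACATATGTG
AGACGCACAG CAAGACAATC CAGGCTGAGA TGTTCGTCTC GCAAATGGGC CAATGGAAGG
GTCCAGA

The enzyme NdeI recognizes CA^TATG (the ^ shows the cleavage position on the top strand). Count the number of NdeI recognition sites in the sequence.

CATATG occurs starting at position 113.
NdeI cuts at 1 site.

1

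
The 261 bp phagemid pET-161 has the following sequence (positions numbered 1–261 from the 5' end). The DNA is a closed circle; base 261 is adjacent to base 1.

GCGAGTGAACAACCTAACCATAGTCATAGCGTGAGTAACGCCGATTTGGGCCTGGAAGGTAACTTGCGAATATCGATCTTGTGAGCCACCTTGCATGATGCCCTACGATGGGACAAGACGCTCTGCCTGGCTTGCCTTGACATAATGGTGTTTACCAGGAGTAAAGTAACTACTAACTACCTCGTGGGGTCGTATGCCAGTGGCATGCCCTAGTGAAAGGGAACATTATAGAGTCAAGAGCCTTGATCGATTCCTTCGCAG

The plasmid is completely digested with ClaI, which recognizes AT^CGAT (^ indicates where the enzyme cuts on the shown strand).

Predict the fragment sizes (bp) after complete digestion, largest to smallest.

ClaI sites (ATCGAT) start at positions 72, 246.
ClaI cuts after base 2 of each site, so after positions 73, 247.
Circular molecule, 2 cuts → 2 fragments:
  74–247 → 174 bp
  248–261 then 1–73 → 14 + 73 = 87 bp
Sorted largest to smallest: 174, 87 bp.

174, 87 bp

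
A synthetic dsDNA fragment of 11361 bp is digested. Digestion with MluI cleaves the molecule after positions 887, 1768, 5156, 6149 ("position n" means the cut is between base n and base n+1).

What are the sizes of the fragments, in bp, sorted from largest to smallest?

Linear molecule, 4 cuts → 5 fragments:
  887 − 0 = 887 bp
  1768 − 887 = 881 bp
  5156 − 1768 = 3388 bp
  6149 − 5156 = 993 bp
  11361 − 6149 = 5212 bp
Sorted largest to smallest: 5212, 3388, 993, 887, 881 bp.

5212, 3388, 993, 887, 881 bp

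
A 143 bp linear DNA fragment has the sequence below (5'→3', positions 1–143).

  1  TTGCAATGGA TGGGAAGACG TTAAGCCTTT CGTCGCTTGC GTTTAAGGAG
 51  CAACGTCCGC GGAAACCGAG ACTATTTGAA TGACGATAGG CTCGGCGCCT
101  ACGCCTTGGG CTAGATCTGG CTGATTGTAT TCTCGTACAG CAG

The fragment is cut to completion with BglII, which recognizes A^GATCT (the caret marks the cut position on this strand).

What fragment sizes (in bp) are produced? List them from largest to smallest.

The BglII site (AGATCT) starts at position 113.
BglII cuts after the first base of each site, so after position 113.
Linear molecule, 1 cut → 2 fragments:
  1–113 → 113 bp
  114–143 → 30 bp
Sorted largest to smallest: 113, 30 bp.

113, 30 bp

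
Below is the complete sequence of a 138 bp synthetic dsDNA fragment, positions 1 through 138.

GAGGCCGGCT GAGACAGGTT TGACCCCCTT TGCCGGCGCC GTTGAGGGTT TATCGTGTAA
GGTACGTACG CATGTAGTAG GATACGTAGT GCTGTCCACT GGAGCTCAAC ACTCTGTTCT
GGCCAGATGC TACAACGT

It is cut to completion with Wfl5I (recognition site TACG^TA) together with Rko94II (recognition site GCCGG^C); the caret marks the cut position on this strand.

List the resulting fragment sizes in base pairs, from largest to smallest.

Wfl5I sites (TACGTA) start at positions 63, 83.
Wfl5I cuts after base 4 of each site, so after positions 66, 86.
Rko94II sites (GCCGGC) start at positions 4, 32.
Rko94II cuts after base 5 of each site (before the last base), so after positions 8, 36.
Combined cut positions: 8, 36, 66, 86.
Linear molecule, 4 cuts → 5 fragments:
  1–8 → 8 bp
  9–36 → 28 bp
  37–66 → 30 bp
  67–86 → 20 bp
  87–138 → 52 bp
Sorted largest to smallest: 52, 30, 28, 20, 8 bp.

52, 30, 28, 20, 8 bp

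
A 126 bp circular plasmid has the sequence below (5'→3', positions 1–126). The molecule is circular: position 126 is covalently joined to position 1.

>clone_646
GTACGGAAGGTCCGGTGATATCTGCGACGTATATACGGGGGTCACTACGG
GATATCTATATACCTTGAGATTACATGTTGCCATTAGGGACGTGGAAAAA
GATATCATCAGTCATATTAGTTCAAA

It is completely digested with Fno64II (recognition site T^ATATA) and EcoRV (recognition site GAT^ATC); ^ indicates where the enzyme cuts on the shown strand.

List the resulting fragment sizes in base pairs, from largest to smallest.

46, 42, 23, 11, 4 bp

Fno64II sites (TATATA) start at positions 30, 57.
Fno64II cuts after the first base of each site, so after positions 30, 57.
EcoRV sites (GATATC) start at positions 17, 51, 101.
EcoRV cuts after base 3 of each site, so after positions 19, 53, 103.
Combined cut positions: 19, 30, 53, 57, 103.
Circular molecule, 5 cuts → 5 fragments:
  20–30 → 11 bp
  31–53 → 23 bp
  54–57 → 4 bp
  58–103 → 46 bp
  104–126 then 1–19 → 23 + 19 = 42 bp
Sorted largest to smallest: 46, 42, 23, 11, 4 bp.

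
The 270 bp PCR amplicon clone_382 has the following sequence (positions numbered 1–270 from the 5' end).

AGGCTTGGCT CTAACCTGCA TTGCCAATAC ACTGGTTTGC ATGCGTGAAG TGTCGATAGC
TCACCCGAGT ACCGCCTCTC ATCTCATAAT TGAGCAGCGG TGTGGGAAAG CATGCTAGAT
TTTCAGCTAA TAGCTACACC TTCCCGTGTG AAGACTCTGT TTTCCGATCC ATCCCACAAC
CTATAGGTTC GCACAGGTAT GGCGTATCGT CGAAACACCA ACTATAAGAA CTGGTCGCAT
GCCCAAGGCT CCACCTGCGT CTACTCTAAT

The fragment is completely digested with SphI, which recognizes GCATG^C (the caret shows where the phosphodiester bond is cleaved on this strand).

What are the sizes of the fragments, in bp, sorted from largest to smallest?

127, 71, 43, 29 bp

SphI sites (GCATGC) start at positions 39, 110, 237.
SphI cuts after base 5 of each site (before the last base), so after positions 43, 114, 241.
Linear molecule, 3 cuts → 4 fragments:
  1–43 → 43 bp
  44–114 → 71 bp
  115–241 → 127 bp
  242–270 → 29 bp
Sorted largest to smallest: 127, 71, 43, 29 bp.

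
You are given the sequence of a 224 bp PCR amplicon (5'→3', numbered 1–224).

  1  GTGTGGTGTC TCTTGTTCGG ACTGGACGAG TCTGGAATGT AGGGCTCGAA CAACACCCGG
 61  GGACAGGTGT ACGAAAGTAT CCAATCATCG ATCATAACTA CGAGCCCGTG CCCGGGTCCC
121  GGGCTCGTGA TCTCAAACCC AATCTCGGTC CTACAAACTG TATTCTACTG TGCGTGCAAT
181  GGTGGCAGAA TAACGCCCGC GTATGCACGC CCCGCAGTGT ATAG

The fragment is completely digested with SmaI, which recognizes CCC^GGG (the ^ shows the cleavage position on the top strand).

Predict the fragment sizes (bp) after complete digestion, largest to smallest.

104, 58, 55, 7 bp

SmaI sites (CCCGGG) start at positions 56, 111, 118.
SmaI cuts after base 3 of each site, so after positions 58, 113, 120.
Linear molecule, 3 cuts → 4 fragments:
  1–58 → 58 bp
  59–113 → 55 bp
  114–120 → 7 bp
  121–224 → 104 bp
Sorted largest to smallest: 104, 58, 55, 7 bp.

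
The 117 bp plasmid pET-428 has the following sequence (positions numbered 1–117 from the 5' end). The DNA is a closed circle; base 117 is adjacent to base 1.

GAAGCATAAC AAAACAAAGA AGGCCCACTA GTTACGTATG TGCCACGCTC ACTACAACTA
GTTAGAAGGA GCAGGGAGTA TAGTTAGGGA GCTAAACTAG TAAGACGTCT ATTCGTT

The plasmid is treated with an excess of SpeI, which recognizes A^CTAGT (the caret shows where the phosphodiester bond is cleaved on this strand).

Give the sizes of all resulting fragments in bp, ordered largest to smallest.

48, 39, 30 bp

SpeI sites (ACTAGT) start at positions 27, 57, 96.
SpeI cuts after the first base of each site, so after positions 27, 57, 96.
Circular molecule, 3 cuts → 3 fragments:
  28–57 → 30 bp
  58–96 → 39 bp
  97–117 then 1–27 → 21 + 27 = 48 bp
Sorted largest to smallest: 48, 39, 30 bp.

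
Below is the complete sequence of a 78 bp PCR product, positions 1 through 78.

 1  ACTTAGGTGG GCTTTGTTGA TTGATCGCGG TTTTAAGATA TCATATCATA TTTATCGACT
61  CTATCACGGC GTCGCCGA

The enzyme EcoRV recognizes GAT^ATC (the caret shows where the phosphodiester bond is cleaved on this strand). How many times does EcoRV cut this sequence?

1

GATATC occurs starting at position 37.
EcoRV cuts at 1 site.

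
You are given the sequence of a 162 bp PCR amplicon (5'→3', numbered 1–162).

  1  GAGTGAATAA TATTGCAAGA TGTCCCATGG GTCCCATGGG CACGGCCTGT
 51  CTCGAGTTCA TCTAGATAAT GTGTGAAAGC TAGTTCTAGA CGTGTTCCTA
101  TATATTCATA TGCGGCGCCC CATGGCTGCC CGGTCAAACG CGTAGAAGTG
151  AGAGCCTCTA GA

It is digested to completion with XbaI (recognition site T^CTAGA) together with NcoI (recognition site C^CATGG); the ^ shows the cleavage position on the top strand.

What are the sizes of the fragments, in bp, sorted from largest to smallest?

37, 35, 27, 25, 24, 9, 5 bp

XbaI sites (TCTAGA) start at positions 61, 85, 157.
XbaI cuts after the first base of each site, so after positions 61, 85, 157.
NcoI sites (CCATGG) start at positions 25, 34, 120.
NcoI cuts after the first base of each site, so after positions 25, 34, 120.
Combined cut positions: 25, 34, 61, 85, 120, 157.
Linear molecule, 6 cuts → 7 fragments:
  1–25 → 25 bp
  26–34 → 9 bp
  35–61 → 27 bp
  62–85 → 24 bp
  86–120 → 35 bp
  121–157 → 37 bp
  158–162 → 5 bp
Sorted largest to smallest: 37, 35, 27, 25, 24, 9, 5 bp.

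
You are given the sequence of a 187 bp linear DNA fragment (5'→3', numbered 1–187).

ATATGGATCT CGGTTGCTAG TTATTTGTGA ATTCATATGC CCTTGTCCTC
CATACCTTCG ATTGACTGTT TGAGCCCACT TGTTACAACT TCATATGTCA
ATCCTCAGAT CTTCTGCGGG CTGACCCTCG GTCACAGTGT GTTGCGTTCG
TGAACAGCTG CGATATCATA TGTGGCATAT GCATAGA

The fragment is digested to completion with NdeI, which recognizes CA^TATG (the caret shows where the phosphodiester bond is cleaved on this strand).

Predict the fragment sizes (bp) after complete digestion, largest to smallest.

NdeI sites (CATATG) start at positions 34, 92, 167, 176.
NdeI cuts after base 2 of each site, so after positions 35, 93, 168, 177.
Linear molecule, 4 cuts → 5 fragments:
  1–35 → 35 bp
  36–93 → 58 bp
  94–168 → 75 bp
  169–177 → 9 bp
  178–187 → 10 bp
Sorted largest to smallest: 75, 58, 35, 10, 9 bp.

75, 58, 35, 10, 9 bp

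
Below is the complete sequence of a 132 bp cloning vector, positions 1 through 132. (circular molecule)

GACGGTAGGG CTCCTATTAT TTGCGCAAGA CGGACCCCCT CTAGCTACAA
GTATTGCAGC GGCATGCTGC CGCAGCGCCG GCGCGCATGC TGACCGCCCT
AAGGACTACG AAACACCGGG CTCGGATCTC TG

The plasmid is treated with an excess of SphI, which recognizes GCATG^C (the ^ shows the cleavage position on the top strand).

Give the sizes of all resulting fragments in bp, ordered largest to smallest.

109, 23 bp

SphI sites (GCATGC) start at positions 62, 85.
SphI cuts after base 5 of each site (before the last base), so after positions 66, 89.
Circular molecule, 2 cuts → 2 fragments:
  67–89 → 23 bp
  90–132 then 1–66 → 43 + 66 = 109 bp
Sorted largest to smallest: 109, 23 bp.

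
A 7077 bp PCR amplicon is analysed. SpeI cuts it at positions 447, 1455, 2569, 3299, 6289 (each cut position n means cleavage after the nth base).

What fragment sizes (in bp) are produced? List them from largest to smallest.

2990, 1114, 1008, 788, 730, 447 bp

Linear molecule, 5 cuts → 6 fragments:
  447 − 0 = 447 bp
  1455 − 447 = 1008 bp
  2569 − 1455 = 1114 bp
  3299 − 2569 = 730 bp
  6289 − 3299 = 2990 bp
  7077 − 6289 = 788 bp
Sorted largest to smallest: 2990, 1114, 1008, 788, 730, 447 bp.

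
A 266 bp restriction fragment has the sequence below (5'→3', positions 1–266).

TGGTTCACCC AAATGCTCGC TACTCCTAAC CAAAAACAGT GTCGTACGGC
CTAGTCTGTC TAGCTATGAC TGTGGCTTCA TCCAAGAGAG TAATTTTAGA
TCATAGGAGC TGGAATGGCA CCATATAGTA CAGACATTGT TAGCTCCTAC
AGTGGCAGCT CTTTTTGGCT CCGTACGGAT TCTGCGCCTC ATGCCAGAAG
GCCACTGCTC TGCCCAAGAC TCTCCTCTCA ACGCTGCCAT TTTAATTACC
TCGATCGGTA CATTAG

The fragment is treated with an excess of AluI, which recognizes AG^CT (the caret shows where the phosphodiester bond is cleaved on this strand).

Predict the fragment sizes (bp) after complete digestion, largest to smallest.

AluI sites (AGCT) start at positions 62, 108, 142, 157.
AluI cuts after base 2 of each site, so after positions 63, 109, 143, 158.
Linear molecule, 4 cuts → 5 fragments:
  1–63 → 63 bp
  64–109 → 46 bp
  110–143 → 34 bp
  144–158 → 15 bp
  159–266 → 108 bp
Sorted largest to smallest: 108, 63, 46, 34, 15 bp.

108, 63, 46, 34, 15 bp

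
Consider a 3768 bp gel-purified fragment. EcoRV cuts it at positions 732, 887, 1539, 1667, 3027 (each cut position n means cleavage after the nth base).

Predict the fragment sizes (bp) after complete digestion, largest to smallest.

Linear molecule, 5 cuts → 6 fragments:
  732 − 0 = 732 bp
  887 − 732 = 155 bp
  1539 − 887 = 652 bp
  1667 − 1539 = 128 bp
  3027 − 1667 = 1360 bp
  3768 − 3027 = 741 bp
Sorted largest to smallest: 1360, 741, 732, 652, 155, 128 bp.

1360, 741, 732, 652, 155, 128 bp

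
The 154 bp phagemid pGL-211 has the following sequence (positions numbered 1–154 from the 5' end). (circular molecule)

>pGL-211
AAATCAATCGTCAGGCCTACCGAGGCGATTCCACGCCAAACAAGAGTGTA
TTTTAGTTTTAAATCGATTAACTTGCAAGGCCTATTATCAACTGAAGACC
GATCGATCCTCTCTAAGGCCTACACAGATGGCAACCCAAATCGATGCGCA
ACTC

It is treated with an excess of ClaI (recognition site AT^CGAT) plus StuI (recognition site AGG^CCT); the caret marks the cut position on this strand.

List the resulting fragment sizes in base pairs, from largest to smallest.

ClaI sites (ATCGAT) start at positions 63, 102, 140.
ClaI cuts after base 2 of each site, so after positions 64, 103, 141.
StuI sites (AGGCCT) start at positions 13, 78, 116.
StuI cuts after base 3 of each site, so after positions 15, 80, 118.
Combined cut positions: 15, 64, 80, 103, 118, 141.
Circular molecule, 6 cuts → 6 fragments:
  16–64 → 49 bp
  65–80 → 16 bp
  81–103 → 23 bp
  104–118 → 15 bp
  119–141 → 23 bp
  142–154 then 1–15 → 13 + 15 = 28 bp
Sorted largest to smallest: 49, 28, 23, 23, 16, 15 bp.

49, 28, 23, 23, 16, 15 bp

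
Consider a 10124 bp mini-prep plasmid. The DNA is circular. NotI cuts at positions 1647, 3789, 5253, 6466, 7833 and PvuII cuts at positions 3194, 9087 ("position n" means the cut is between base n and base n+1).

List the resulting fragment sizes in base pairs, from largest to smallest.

2684, 1547, 1464, 1367, 1254, 1213, 595 bp

Combined cut positions (sorted): 1647, 3194, 3789, 5253, 6466, 7833, 9087.
Circular molecule, 7 cuts → 7 fragments:
  3194 − 1647 = 1547 bp
  3789 − 3194 = 595 bp
  5253 − 3789 = 1464 bp
  6466 − 5253 = 1213 bp
  7833 − 6466 = 1367 bp
  9087 − 7833 = 1254 bp
  wrap: 10124 − 9087 + 1647 = 2684 bp
Sorted largest to smallest: 2684, 1547, 1464, 1367, 1254, 1213, 595 bp.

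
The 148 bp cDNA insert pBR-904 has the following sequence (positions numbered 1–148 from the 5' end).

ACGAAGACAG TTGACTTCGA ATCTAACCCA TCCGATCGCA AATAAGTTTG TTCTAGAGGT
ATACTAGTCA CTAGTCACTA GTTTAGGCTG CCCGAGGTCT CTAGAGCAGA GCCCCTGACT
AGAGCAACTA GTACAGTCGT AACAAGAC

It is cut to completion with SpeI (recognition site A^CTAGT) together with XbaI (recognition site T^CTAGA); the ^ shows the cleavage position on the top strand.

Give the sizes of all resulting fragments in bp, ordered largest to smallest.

52, 27, 23, 21, 11, 7, 7 bp

SpeI sites (ACTAGT) start at positions 63, 70, 77, 127.
SpeI cuts after the first base of each site, so after positions 63, 70, 77, 127.
XbaI sites (TCTAGA) start at positions 52, 100.
XbaI cuts after the first base of each site, so after positions 52, 100.
Combined cut positions: 52, 63, 70, 77, 100, 127.
Linear molecule, 6 cuts → 7 fragments:
  1–52 → 52 bp
  53–63 → 11 bp
  64–70 → 7 bp
  71–77 → 7 bp
  78–100 → 23 bp
  101–127 → 27 bp
  128–148 → 21 bp
Sorted largest to smallest: 52, 27, 23, 21, 11, 7, 7 bp.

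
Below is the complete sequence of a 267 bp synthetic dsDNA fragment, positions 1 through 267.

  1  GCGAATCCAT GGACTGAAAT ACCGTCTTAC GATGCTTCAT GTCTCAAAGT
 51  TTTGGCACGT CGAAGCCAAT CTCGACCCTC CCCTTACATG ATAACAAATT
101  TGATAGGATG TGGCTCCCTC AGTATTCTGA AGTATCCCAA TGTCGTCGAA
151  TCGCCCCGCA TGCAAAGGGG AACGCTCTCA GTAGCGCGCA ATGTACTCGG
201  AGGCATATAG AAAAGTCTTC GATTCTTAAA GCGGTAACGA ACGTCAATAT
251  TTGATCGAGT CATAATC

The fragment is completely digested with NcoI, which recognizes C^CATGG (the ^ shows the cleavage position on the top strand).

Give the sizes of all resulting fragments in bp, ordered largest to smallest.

260, 7 bp

The NcoI site (CCATGG) starts at position 7.
NcoI cuts after the first base of each site, so after position 7.
Linear molecule, 1 cut → 2 fragments:
  1–7 → 7 bp
  8–267 → 260 bp
Sorted largest to smallest: 260, 7 bp.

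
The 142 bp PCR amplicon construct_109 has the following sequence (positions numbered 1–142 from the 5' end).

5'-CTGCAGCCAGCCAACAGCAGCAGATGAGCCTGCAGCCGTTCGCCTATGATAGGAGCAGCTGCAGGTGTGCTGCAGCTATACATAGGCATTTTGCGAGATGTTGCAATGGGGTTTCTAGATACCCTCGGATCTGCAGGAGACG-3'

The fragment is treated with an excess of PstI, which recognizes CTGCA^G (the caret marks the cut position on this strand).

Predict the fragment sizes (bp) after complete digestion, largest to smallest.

PstI sites (CTGCAG) start at positions 1, 30, 59, 70, 131.
PstI cuts after base 5 of each site (before the last base), so after positions 5, 34, 63, 74, 135.
Linear molecule, 5 cuts → 6 fragments:
  1–5 → 5 bp
  6–34 → 29 bp
  35–63 → 29 bp
  64–74 → 11 bp
  75–135 → 61 bp
  136–142 → 7 bp
Sorted largest to smallest: 61, 29, 29, 11, 7, 5 bp.

61, 29, 29, 11, 7, 5 bp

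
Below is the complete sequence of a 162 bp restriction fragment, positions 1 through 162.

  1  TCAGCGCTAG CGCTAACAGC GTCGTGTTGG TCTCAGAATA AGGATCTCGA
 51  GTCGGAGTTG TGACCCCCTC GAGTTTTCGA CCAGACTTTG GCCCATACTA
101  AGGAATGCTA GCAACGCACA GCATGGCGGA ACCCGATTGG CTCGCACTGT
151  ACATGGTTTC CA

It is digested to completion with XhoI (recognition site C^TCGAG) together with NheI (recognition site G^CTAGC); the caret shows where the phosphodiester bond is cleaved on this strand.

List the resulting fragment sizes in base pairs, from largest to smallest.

55, 40, 39, 22, 6 bp

XhoI sites (CTCGAG) start at positions 46, 68.
XhoI cuts after the first base of each site, so after positions 46, 68.
NheI sites (GCTAGC) start at positions 6, 107.
NheI cuts after the first base of each site, so after positions 6, 107.
Combined cut positions: 6, 46, 68, 107.
Linear molecule, 4 cuts → 5 fragments:
  1–6 → 6 bp
  7–46 → 40 bp
  47–68 → 22 bp
  69–107 → 39 bp
  108–162 → 55 bp
Sorted largest to smallest: 55, 40, 39, 22, 6 bp.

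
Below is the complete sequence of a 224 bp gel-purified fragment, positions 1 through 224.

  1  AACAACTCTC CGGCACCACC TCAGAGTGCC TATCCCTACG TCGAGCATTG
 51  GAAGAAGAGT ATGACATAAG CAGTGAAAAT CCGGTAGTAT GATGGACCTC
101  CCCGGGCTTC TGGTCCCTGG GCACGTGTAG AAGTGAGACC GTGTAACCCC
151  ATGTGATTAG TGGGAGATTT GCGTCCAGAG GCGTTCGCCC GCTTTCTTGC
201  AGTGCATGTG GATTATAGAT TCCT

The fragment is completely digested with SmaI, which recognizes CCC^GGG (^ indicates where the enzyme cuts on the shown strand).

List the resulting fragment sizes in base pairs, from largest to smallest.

The SmaI site (CCCGGG) starts at position 101.
SmaI cuts after base 3 of each site, so after position 103.
Linear molecule, 1 cut → 2 fragments:
  1–103 → 103 bp
  104–224 → 121 bp
Sorted largest to smallest: 121, 103 bp.

121, 103 bp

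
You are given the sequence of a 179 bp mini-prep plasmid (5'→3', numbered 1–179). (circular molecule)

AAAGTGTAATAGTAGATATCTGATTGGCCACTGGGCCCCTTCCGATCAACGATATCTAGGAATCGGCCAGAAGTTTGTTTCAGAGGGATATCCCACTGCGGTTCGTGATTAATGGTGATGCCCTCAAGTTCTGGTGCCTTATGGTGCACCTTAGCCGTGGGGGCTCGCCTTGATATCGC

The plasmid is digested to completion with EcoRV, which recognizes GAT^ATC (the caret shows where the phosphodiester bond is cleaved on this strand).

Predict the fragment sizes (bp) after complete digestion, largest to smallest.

EcoRV sites (GATATC) start at positions 15, 51, 87, 172.
EcoRV cuts after base 3 of each site, so after positions 17, 53, 89, 174.
Circular molecule, 4 cuts → 4 fragments:
  18–53 → 36 bp
  54–89 → 36 bp
  90–174 → 85 bp
  175–179 then 1–17 → 5 + 17 = 22 bp
Sorted largest to smallest: 85, 36, 36, 22 bp.

85, 36, 36, 22 bp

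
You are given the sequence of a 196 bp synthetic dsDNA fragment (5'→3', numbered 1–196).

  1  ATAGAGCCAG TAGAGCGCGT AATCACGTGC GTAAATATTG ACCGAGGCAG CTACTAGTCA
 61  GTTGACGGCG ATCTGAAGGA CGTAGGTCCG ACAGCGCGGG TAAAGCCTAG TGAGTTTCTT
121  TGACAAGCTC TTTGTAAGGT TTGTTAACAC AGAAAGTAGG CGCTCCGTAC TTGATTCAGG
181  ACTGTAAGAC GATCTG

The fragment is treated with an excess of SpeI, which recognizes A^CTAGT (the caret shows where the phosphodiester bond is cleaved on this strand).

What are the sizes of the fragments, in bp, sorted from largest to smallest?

143, 53 bp

The SpeI site (ACTAGT) starts at position 53.
SpeI cuts after the first base of each site, so after position 53.
Linear molecule, 1 cut → 2 fragments:
  1–53 → 53 bp
  54–196 → 143 bp
Sorted largest to smallest: 143, 53 bp.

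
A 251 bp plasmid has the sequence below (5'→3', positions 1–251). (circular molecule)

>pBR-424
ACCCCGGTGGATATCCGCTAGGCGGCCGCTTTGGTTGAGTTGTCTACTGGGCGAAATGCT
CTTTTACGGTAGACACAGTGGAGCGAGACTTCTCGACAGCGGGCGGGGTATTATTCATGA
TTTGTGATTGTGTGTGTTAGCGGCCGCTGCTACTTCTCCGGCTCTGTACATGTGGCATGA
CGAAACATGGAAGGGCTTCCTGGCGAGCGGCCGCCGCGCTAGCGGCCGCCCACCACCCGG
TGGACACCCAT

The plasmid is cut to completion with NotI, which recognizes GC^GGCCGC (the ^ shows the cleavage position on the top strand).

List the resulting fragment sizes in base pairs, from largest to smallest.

118, 67, 51, 15 bp

NotI sites (GCGGCCGC) start at positions 22, 140, 207, 222.
NotI cuts after base 2 of each site, so after positions 23, 141, 208, 223.
Circular molecule, 4 cuts → 4 fragments:
  24–141 → 118 bp
  142–208 → 67 bp
  209–223 → 15 bp
  224–251 then 1–23 → 28 + 23 = 51 bp
Sorted largest to smallest: 118, 67, 51, 15 bp.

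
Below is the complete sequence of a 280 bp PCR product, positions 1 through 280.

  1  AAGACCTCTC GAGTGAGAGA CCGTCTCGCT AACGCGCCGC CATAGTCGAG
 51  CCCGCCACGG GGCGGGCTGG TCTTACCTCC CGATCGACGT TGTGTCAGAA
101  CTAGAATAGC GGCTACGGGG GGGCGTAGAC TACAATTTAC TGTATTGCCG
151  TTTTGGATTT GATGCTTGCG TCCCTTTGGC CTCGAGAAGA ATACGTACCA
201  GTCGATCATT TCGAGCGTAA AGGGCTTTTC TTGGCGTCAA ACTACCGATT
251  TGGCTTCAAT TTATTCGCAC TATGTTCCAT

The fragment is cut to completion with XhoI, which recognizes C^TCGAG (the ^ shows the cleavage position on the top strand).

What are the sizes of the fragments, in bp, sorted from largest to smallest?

173, 99, 8 bp

XhoI sites (CTCGAG) start at positions 8, 181.
XhoI cuts after the first base of each site, so after positions 8, 181.
Linear molecule, 2 cuts → 3 fragments:
  1–8 → 8 bp
  9–181 → 173 bp
  182–280 → 99 bp
Sorted largest to smallest: 173, 99, 8 bp.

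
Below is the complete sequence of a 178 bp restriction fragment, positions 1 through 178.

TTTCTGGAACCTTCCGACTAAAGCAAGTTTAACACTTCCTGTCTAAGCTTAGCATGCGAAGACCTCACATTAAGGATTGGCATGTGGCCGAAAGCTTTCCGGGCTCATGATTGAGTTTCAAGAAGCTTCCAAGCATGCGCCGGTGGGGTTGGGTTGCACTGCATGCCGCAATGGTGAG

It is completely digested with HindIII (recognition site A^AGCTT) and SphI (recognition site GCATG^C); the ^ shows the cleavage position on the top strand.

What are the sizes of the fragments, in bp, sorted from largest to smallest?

HindIII sites (AAGCTT) start at positions 45, 92, 123.
HindIII cuts after the first base of each site, so after positions 45, 92, 123.
SphI sites (GCATGC) start at positions 52, 133, 161.
SphI cuts after base 5 of each site (before the last base), so after positions 56, 137, 165.
Combined cut positions: 45, 56, 92, 123, 137, 165.
Linear molecule, 6 cuts → 7 fragments:
  1–45 → 45 bp
  46–56 → 11 bp
  57–92 → 36 bp
  93–123 → 31 bp
  124–137 → 14 bp
  138–165 → 28 bp
  166–178 → 13 bp
Sorted largest to smallest: 45, 36, 31, 28, 14, 13, 11 bp.

45, 36, 31, 28, 14, 13, 11 bp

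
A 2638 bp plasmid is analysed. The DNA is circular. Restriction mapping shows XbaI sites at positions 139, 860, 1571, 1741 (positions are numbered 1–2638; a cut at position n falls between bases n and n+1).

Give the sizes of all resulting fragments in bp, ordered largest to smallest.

Circular molecule, 4 cuts → 4 fragments:
  860 − 139 = 721 bp
  1571 − 860 = 711 bp
  1741 − 1571 = 170 bp
  wrap: 2638 − 1741 + 139 = 1036 bp
Sorted largest to smallest: 1036, 721, 711, 170 bp.

1036, 721, 711, 170 bp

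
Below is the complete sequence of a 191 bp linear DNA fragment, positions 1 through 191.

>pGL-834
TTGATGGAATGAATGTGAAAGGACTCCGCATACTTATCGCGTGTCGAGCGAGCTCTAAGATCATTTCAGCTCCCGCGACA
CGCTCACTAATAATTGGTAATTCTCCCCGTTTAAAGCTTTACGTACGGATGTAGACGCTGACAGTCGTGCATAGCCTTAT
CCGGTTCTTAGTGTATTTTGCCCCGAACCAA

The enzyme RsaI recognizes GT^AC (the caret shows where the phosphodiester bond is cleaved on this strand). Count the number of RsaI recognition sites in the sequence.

GTAC occurs starting at position 123.
RsaI cuts at 1 site.

1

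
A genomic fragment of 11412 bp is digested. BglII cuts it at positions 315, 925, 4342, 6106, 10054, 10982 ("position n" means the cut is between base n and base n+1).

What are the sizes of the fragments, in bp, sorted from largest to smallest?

3948, 3417, 1764, 928, 610, 430, 315 bp

Linear molecule, 6 cuts → 7 fragments:
  315 − 0 = 315 bp
  925 − 315 = 610 bp
  4342 − 925 = 3417 bp
  6106 − 4342 = 1764 bp
  10054 − 6106 = 3948 bp
  10982 − 10054 = 928 bp
  11412 − 10982 = 430 bp
Sorted largest to smallest: 3948, 3417, 1764, 928, 610, 430, 315 bp.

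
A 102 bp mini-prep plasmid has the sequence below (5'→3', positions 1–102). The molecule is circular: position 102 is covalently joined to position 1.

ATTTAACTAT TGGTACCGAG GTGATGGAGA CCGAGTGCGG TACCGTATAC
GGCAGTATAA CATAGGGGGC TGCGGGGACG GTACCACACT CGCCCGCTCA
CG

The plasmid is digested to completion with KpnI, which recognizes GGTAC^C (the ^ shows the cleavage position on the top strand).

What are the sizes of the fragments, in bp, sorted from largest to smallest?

KpnI sites (GGTACC) start at positions 12, 39, 80.
KpnI cuts after base 5 of each site (before the last base), so after positions 16, 43, 84.
Circular molecule, 3 cuts → 3 fragments:
  17–43 → 27 bp
  44–84 → 41 bp
  85–102 then 1–16 → 18 + 16 = 34 bp
Sorted largest to smallest: 41, 34, 27 bp.

41, 34, 27 bp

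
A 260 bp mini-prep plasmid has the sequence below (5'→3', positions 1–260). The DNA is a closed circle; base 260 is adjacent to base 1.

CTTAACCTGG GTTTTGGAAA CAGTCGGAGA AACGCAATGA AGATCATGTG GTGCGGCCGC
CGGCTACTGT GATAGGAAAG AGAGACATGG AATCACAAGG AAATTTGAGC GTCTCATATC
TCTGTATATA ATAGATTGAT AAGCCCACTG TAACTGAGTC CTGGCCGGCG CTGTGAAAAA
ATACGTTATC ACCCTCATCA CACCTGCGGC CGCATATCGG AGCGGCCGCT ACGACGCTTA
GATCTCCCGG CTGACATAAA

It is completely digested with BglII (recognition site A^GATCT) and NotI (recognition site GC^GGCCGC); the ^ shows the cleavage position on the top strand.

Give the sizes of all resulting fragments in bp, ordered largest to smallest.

The BglII site (AGATCT) starts at position 240.
BglII cuts after the first base of each site, so after position 240.
NotI sites (GCGGCCGC) start at positions 53, 206, 222.
NotI cuts after base 2 of each site, so after positions 54, 207, 223.
Combined cut positions: 54, 207, 223, 240.
Circular molecule, 4 cuts → 4 fragments:
  55–207 → 153 bp
  208–223 → 16 bp
  224–240 → 17 bp
  241–260 then 1–54 → 20 + 54 = 74 bp
Sorted largest to smallest: 153, 74, 17, 16 bp.

153, 74, 17, 16 bp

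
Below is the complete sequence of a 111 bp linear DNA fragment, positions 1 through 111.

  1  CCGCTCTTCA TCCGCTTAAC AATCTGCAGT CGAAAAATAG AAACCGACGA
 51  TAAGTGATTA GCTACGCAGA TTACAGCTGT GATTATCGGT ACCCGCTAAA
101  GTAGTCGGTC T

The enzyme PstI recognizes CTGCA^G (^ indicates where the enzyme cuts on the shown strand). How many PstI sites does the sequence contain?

1

CTGCAG occurs starting at position 24.
PstI cuts at 1 site.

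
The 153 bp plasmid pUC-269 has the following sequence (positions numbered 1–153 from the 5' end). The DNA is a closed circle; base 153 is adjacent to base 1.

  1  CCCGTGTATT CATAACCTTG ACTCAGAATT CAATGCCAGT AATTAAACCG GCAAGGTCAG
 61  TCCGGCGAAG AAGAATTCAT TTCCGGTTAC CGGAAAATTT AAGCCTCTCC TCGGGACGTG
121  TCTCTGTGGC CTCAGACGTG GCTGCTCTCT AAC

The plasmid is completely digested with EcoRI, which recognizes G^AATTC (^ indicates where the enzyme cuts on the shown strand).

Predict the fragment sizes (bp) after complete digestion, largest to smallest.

106, 47 bp

EcoRI sites (GAATTC) start at positions 26, 73.
EcoRI cuts after the first base of each site, so after positions 26, 73.
Circular molecule, 2 cuts → 2 fragments:
  27–73 → 47 bp
  74–153 then 1–26 → 80 + 26 = 106 bp
Sorted largest to smallest: 106, 47 bp.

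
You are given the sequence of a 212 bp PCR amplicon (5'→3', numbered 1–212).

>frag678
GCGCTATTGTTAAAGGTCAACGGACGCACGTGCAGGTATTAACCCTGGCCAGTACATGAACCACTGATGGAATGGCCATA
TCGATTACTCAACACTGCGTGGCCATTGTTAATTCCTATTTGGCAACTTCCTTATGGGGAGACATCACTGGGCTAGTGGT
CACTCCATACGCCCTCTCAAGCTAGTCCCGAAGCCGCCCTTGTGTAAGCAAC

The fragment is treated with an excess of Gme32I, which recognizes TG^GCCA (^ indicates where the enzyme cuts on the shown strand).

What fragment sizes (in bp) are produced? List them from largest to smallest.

Gme32I sites (TGGCCA) start at positions 46, 73, 100.
Gme32I cuts after base 2 of each site, so after positions 47, 74, 101.
Linear molecule, 3 cuts → 4 fragments:
  1–47 → 47 bp
  48–74 → 27 bp
  75–101 → 27 bp
  102–212 → 111 bp
Sorted largest to smallest: 111, 47, 27, 27 bp.

111, 47, 27, 27 bp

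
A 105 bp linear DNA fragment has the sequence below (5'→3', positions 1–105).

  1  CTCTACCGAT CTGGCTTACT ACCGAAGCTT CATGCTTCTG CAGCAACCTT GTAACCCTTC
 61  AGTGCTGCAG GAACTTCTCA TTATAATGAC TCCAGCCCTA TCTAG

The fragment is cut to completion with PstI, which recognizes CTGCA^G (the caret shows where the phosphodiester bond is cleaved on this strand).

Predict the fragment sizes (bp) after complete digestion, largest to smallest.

PstI sites (CTGCAG) start at positions 38, 65.
PstI cuts after base 5 of each site (before the last base), so after positions 42, 69.
Linear molecule, 2 cuts → 3 fragments:
  1–42 → 42 bp
  43–69 → 27 bp
  70–105 → 36 bp
Sorted largest to smallest: 42, 36, 27 bp.

42, 36, 27 bp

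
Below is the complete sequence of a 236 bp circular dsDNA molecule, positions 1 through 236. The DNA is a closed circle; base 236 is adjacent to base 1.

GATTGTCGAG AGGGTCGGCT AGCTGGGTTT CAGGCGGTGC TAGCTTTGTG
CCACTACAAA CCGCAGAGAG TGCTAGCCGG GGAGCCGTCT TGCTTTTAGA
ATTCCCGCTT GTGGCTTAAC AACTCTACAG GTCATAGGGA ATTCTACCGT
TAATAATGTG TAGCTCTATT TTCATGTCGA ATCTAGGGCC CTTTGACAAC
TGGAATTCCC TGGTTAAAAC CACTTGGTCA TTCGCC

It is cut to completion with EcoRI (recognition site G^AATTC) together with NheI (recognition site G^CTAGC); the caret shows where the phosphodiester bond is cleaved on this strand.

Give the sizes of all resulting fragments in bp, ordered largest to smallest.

EcoRI sites (GAATTC) start at positions 99, 139, 203.
EcoRI cuts after the first base of each site, so after positions 99, 139, 203.
NheI sites (GCTAGC) start at positions 18, 39, 72.
NheI cuts after the first base of each site, so after positions 18, 39, 72.
Combined cut positions: 18, 39, 72, 99, 139, 203.
Circular molecule, 6 cuts → 6 fragments:
  19–39 → 21 bp
  40–72 → 33 bp
  73–99 → 27 bp
  100–139 → 40 bp
  140–203 → 64 bp
  204–236 then 1–18 → 33 + 18 = 51 bp
Sorted largest to smallest: 64, 51, 40, 33, 27, 21 bp.

64, 51, 40, 33, 27, 21 bp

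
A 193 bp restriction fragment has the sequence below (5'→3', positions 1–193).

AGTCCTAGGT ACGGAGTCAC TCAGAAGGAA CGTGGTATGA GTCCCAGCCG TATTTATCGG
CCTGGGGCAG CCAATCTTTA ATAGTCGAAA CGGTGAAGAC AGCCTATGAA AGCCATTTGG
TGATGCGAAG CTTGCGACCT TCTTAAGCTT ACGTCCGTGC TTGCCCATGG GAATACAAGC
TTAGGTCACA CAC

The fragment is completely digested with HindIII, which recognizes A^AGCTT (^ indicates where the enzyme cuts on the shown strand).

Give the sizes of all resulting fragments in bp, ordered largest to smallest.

128, 32, 17, 16 bp

HindIII sites (AAGCTT) start at positions 128, 145, 177.
HindIII cuts after the first base of each site, so after positions 128, 145, 177.
Linear molecule, 3 cuts → 4 fragments:
  1–128 → 128 bp
  129–145 → 17 bp
  146–177 → 32 bp
  178–193 → 16 bp
Sorted largest to smallest: 128, 32, 17, 16 bp.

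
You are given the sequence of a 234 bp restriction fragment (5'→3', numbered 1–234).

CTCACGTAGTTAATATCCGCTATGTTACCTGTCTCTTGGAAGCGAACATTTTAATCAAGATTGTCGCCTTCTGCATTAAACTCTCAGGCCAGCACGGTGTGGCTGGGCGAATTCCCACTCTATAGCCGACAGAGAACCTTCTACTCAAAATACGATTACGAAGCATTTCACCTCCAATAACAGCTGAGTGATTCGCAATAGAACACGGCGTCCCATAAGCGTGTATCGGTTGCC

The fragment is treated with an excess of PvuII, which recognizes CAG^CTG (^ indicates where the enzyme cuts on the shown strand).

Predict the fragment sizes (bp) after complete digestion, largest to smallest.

The PvuII site (CAGCTG) starts at position 181.
PvuII cuts after base 3 of each site, so after position 183.
Linear molecule, 1 cut → 2 fragments:
  1–183 → 183 bp
  184–234 → 51 bp
Sorted largest to smallest: 183, 51 bp.

183, 51 bp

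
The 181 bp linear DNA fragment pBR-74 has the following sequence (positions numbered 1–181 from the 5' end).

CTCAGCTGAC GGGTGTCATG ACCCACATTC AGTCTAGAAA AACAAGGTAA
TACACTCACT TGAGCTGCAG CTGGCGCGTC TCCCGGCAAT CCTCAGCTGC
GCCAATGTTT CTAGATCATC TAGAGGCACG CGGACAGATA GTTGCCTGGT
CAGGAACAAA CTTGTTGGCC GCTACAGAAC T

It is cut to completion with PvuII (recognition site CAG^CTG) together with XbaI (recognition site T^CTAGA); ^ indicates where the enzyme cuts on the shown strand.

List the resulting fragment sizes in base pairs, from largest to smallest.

PvuII sites (CAGCTG) start at positions 3, 68, 94.
PvuII cuts after base 3 of each site, so after positions 5, 70, 96.
XbaI sites (TCTAGA) start at positions 33, 110, 119.
XbaI cuts after the first base of each site, so after positions 33, 110, 119.
Combined cut positions: 5, 33, 70, 96, 110, 119.
Linear molecule, 6 cuts → 7 fragments:
  1–5 → 5 bp
  6–33 → 28 bp
  34–70 → 37 bp
  71–96 → 26 bp
  97–110 → 14 bp
  111–119 → 9 bp
  120–181 → 62 bp
Sorted largest to smallest: 62, 37, 28, 26, 14, 9, 5 bp.

62, 37, 28, 26, 14, 9, 5 bp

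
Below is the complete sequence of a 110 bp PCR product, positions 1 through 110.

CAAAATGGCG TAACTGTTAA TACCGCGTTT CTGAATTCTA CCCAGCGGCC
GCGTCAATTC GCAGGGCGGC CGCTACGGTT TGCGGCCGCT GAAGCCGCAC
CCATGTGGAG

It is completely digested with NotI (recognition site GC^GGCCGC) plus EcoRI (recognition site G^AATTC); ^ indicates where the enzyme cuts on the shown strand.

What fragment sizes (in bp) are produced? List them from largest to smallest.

NotI sites (GCGGCCGC) start at positions 45, 66, 82.
NotI cuts after base 2 of each site, so after positions 46, 67, 83.
The EcoRI site (GAATTC) starts at position 33.
EcoRI cuts after the first base of each site, so after position 33.
Combined cut positions: 33, 46, 67, 83.
Linear molecule, 4 cuts → 5 fragments:
  1–33 → 33 bp
  34–46 → 13 bp
  47–67 → 21 bp
  68–83 → 16 bp
  84–110 → 27 bp
Sorted largest to smallest: 33, 27, 21, 16, 13 bp.

33, 27, 21, 16, 13 bp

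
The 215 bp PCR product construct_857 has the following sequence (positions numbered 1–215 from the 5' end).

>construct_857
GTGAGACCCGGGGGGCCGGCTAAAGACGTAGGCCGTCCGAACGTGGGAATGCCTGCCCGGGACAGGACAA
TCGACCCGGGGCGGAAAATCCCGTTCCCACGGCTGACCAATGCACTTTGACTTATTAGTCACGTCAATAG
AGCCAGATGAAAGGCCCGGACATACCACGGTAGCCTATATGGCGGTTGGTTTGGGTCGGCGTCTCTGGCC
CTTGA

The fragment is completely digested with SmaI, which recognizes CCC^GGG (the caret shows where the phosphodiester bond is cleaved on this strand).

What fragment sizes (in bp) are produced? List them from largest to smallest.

138, 49, 19, 9 bp

SmaI sites (CCCGGG) start at positions 7, 56, 75.
SmaI cuts after base 3 of each site, so after positions 9, 58, 77.
Linear molecule, 3 cuts → 4 fragments:
  1–9 → 9 bp
  10–58 → 49 bp
  59–77 → 19 bp
  78–215 → 138 bp
Sorted largest to smallest: 138, 49, 19, 9 bp.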